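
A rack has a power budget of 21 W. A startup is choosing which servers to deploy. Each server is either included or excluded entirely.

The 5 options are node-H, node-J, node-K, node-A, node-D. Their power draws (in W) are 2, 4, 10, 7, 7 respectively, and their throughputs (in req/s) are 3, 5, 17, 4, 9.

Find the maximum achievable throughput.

31

node-H + node-K + node-D: power draw 2 + 10 + 7 = 19 ≤ 21, throughput 3 + 17 + 9 = 29.
node-J + node-K + node-D: power draw 4 + 10 + 7 = 21 ≤ 21, throughput 5 + 17 + 9 = 31.
node-K + node-D: power draw 10 + 7 = 17 ≤ 21, throughput 17 + 9 = 26.
Best is node-J, node-K, and node-D with total throughput 31.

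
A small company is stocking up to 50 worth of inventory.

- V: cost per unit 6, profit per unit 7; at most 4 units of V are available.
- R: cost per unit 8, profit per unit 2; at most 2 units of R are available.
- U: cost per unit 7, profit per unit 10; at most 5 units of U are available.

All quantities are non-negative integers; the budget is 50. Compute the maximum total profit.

64

Take 2×V and 5×U: cost 47 ≤ 50, profit 2·7 + 5·10 = 64.
U has the best ratio (10/7) and is taken to its limit of 5; remaining capacity is filled optimally with the others.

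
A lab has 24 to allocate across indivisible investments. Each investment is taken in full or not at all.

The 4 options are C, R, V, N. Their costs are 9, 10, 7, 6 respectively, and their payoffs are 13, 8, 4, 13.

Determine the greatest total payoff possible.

30

Allowing fractional choices, the relaxed optimum would be about 33.2, but investments are indivisible.
C + V + N: cost 9 + 7 + 6 = 22 ≤ 24, payoff 13 + 4 + 13 = 30.
C + N: cost 9 + 6 = 15 ≤ 24, payoff 13 + 13 = 26.
R + V + N: cost 10 + 7 + 6 = 23 ≤ 24, payoff 8 + 4 + 13 = 25.
Best is C, V, and N with total payoff 30.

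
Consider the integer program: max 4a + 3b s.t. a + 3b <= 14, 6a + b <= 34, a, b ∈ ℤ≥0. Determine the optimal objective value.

(a,b)=(5,3) is feasible, giving 29.
(a,b)=(5,2) is feasible, giving 26.
The best lattice point is (5,3), giving 29.

29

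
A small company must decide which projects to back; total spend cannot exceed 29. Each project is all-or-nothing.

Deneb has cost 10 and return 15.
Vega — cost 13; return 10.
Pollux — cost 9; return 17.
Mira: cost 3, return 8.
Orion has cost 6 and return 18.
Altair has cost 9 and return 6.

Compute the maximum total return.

This is a 0-1 knapsack instance.
Take Deneb, Pollux, Mira, and Orion: cost 10 + 9 + 3 + 6 = 28 ≤ 29, return 15 + 17 + 8 + 18 = 58.
No other feasible combination does better.

58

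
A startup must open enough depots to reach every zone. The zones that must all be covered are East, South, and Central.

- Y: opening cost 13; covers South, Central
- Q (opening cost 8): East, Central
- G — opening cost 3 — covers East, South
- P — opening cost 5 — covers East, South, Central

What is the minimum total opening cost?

5

This is a weighted set-cover instance.
P alone covers East, South, Central — every zone.
Total opening cost: 5.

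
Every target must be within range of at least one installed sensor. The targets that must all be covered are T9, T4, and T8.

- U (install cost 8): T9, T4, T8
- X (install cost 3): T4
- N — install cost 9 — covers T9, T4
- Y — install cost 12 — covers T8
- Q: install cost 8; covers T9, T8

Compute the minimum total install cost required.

8

U alone covers T9, T4, T8 — every target.
Total install cost: 8.
No cover costs less than 8.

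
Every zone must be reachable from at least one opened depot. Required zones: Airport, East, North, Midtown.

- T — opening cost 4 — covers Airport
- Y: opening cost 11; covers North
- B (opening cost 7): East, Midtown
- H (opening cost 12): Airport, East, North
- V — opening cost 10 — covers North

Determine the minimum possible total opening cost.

This is an integer covering problem.
Choose B and H: together they cover Airport, East, North, Midtown — every zone.
Total opening cost: 7 + 12 = 19.

19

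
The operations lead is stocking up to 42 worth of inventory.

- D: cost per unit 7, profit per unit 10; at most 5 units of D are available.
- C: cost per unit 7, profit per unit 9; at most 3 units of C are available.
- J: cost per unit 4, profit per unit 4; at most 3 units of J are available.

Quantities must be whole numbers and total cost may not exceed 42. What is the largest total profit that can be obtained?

4×D and 2×C: cost 42 ≤ 42, profit 4·10 + 2·9 = 58.
5×D and 1×C: cost 42 ≤ 42, profit 5·10 + 1·9 = 59.
Best is 59.

59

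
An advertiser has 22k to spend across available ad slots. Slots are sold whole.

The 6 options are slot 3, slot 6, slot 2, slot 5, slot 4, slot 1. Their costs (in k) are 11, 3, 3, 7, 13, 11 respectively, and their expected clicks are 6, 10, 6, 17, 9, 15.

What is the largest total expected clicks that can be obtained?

Allowing fractional choices, the relaxed optimum would be about 45.3, but ad slots are indivisible.
slot 2 + slot 5 + slot 1: cost 3 + 7 + 11 = 21 ≤ 22, expected clicks 6 + 17 + 15 = 38.
slot 6 + slot 5 + slot 1: cost 3 + 7 + 11 = 21 ≤ 22, expected clicks 10 + 17 + 15 = 42.
Best is slot 6, slot 5, and slot 1 with total expected clicks 42.

42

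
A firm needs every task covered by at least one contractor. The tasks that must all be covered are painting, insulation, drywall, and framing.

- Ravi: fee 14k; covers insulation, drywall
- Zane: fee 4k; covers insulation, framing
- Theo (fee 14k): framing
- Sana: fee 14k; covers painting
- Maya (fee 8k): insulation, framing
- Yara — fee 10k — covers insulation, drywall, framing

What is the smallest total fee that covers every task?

24

The greedy cost-per-new-task heuristic would pick Zane, Yara, and Sana for 28, but a cheaper cover exists.
Choose Sana and Yara: together they cover painting, insulation, drywall, framing — every task.
Total fee: 14 + 10 = 24.
No cover costs less than 24.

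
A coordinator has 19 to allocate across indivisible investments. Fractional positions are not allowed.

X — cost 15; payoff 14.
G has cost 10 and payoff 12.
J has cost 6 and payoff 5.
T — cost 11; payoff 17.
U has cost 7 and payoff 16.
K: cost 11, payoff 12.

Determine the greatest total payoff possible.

This is a 0-1 knapsack instance.
U + K: cost 7 + 11 = 18 ≤ 19, payoff 16 + 12 = 28.
T + U: cost 11 + 7 = 18 ≤ 19, payoff 17 + 16 = 33.
G + U: cost 10 + 7 = 17 ≤ 19, payoff 12 + 16 = 28.
Best is T and U with total payoff 33.

33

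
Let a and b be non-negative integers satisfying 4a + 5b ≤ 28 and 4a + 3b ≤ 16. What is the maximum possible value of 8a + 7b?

36

(a,b)=(1,4): 4·1+5·4=24≤28, 4·1+3·4=16≤16, objective 36.
(a,b)=(0,5): 4·0+5·5=25≤28, 4·0+3·5=15≤16, objective 35.
(a,b)=(1,3): 4·1+5·3=19≤28, 4·1+3·3=13≤16, objective 29.
The best lattice point is (1,4), giving 36.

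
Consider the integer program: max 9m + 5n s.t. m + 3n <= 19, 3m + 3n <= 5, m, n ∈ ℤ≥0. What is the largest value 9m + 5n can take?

9

The continuous relaxation peaks at (1.67, 0) with value 15.00; rounding to a feasible lattice point costs some objective.
(m,n)=(1,0): 1·1+3·0=1≤19, 3·1+3·0=3≤5, objective 9.
(m,n)=(0,1): 1·0+3·1=3≤19, 3·0+3·1=3≤5, objective 5.
(m,n)=(0,0): 1·0+3·0=0≤19, 3·0+3·0=0≤5, objective 0.
No feasible integer point exceeds 9.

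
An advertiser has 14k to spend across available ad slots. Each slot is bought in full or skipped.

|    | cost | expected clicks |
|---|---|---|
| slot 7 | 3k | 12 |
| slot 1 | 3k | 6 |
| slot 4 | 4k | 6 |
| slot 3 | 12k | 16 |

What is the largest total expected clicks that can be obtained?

24

Treat it as a binary knapsack problem.
slot 7 + slot 1 + slot 4: cost 3 + 3 + 4 = 10 ≤ 14, expected clicks 12 + 6 + 6 = 24.
slot 7 + slot 1: cost 3 + 3 = 6 ≤ 14, expected clicks 12 + 6 = 18.
slot 7 + slot 4: cost 3 + 4 = 7 ≤ 14, expected clicks 12 + 6 = 18.
Best is slot 7, slot 1, and slot 4 with total expected clicks 24.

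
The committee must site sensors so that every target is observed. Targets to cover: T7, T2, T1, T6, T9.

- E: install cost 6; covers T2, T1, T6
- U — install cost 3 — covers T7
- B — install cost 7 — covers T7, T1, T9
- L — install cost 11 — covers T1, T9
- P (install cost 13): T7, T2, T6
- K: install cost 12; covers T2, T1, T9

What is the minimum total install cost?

13

Choose E and B: together they cover T7, T2, T1, T6, T9 — every target.
Total install cost: 6 + 7 = 13.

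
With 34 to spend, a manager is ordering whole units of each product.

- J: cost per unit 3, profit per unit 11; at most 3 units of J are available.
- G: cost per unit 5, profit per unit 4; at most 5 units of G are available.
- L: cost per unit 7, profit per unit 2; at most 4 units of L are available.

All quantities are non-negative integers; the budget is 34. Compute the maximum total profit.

53

3×J and 5×G: cost 34 ≤ 34, profit 3·11 + 5·4 = 53.
3×J and 4×G: cost 29 ≤ 34, profit 3·11 + 4·4 = 49.
Best is 53.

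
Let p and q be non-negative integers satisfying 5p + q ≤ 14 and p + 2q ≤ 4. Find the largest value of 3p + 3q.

Relaxing integrality, the LP optimum is 10.00 at (p,q) = (2.67, 0.667), which is not an integer point.
(p,q)=(2,1): 5·2+1·1=11≤14, 1·2+2·1=4≤4, objective 9.
(p,q)=(1,1): 5·1+1·1=6≤14, 1·1+2·1=3≤4, objective 6.
(p,q)=(2,0): 5·2+1·0=10≤14, 1·2+2·0=2≤4, objective 6.
(p,q)=(1,0): 5·1+1·0=5≤14, 1·1+2·0=1≤4, objective 3.
Maximum is 9 at (p,q)=(2,1).

9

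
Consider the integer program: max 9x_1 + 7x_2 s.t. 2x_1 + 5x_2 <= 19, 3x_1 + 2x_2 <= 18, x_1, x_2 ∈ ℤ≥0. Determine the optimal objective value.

The continuous relaxation peaks at (4.73, 1.91) with value 55.91; rounding to a feasible lattice point costs some objective.
(x_1,x_2)=(6,0): 2·6+5·0=12≤19, 3·6+2·0=18≤18, objective 54.
(x_1,x_2)=(5,1): 2·5+5·1=15≤19, 3·5+2·1=17≤18, objective 52.
(x_1,x_2)=(4,2): 2·4+5·2=18≤19, 3·4+2·2=16≤18, objective 50.
No feasible integer point exceeds 54.

54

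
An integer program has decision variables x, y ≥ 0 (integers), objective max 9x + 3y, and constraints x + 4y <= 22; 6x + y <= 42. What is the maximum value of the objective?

66

Relaxing integrality, the LP optimum is 68.87 at (x,y) = (6.35, 3.91), which is not an integer point.
(x,y)=(6,4): 1·6+4·4=22≤22, 6·6+1·4=40≤42, objective 66.
(x,y)=(6,3): 1·6+4·3=18≤22, 6·6+1·3=39≤42, objective 63.
(x,y)=(6,2): 1·6+4·2=14≤22, 6·6+1·2=38≤42, objective 60.
No feasible integer point exceeds 66.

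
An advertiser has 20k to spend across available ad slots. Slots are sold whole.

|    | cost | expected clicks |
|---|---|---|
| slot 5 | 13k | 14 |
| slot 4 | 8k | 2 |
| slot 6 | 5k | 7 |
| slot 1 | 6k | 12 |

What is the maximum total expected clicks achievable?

slot 5 + slot 6: cost 13 + 5 = 18 ≤ 20, expected clicks 14 + 7 = 21.
slot 5 + slot 1: cost 13 + 6 = 19 ≤ 20, expected clicks 14 + 12 = 26.
Best is slot 5 and slot 1 with total expected clicks 26.

26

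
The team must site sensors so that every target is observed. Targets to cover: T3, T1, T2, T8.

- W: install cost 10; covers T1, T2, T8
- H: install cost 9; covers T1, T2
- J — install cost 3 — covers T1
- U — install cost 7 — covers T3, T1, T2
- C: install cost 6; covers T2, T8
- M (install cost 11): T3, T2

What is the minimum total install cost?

13

Choose U and C: together they cover T3, T1, T2, T8 — every target.
Total install cost: 7 + 6 = 13.
No cover costs less than 13.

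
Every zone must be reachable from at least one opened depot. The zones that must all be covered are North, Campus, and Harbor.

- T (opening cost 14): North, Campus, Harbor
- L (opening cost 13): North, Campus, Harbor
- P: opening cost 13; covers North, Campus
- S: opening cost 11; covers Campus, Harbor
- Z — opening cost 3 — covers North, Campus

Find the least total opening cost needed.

This is a weighted set-cover instance.
The greedy cost-per-new-zone heuristic would pick Z and S for 14, but a cheaper cover exists.
L alone covers North, Campus, Harbor — every zone.
Total opening cost: 13.
No cover costs less than 13.

13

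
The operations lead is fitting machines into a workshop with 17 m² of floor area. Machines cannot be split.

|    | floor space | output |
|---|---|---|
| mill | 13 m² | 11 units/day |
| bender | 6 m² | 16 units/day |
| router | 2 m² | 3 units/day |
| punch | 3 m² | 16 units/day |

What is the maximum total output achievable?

35

Treat it as a binary knapsack problem.
Allowing fractional choices, the relaxed optimum would be about 40.1, but machines are indivisible.
bender + router + punch: floor space 6 + 2 + 3 = 11 ≤ 17, output 16 + 3 + 16 = 35.
bender + punch: floor space 6 + 3 = 9 ≤ 17, output 16 + 16 = 32.
Best is bender, router, and punch with total output 35.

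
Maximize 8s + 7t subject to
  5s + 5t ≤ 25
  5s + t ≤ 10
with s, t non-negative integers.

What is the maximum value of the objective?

36

Relaxing integrality, the LP optimum is 36.25 at (s,t) = (1.25, 3.75), which is not an integer point.
(s,t)=(1,4): 5·1+5·4=25≤25, 5·1+1·4=9≤10, objective 36.
(s,t)=(0,5): 5·0+5·5=25≤25, 5·0+1·5=5≤10, objective 35.
No feasible integer point exceeds 36.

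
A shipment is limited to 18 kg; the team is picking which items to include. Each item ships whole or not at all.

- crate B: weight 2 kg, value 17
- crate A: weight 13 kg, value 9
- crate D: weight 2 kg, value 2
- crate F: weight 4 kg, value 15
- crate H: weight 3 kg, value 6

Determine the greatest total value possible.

Take crate B, crate D, crate F, and crate H: weight 2 + 2 + 4 + 3 = 11 ≤ 18, value 17 + 2 + 15 + 6 = 40.
No other feasible combination does better.

40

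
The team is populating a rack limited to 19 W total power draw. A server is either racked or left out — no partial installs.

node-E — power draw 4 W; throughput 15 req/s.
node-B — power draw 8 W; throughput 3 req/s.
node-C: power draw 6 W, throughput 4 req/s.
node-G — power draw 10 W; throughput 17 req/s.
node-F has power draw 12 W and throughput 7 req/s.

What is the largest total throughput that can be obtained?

32

This is a 0-1 knapsack instance.
Allowing fractional choices, the relaxed optimum would be about 35.3, but servers are indivisible.
node-E + node-G: power draw 4 + 10 = 14 ≤ 19, throughput 15 + 17 = 32.
node-E + node-B + node-C: power draw 4 + 8 + 6 = 18 ≤ 19, throughput 15 + 3 + 4 = 22.
node-E + node-F: power draw 4 + 12 = 16 ≤ 19, throughput 15 + 7 = 22.
Best is node-E and node-G with total throughput 32.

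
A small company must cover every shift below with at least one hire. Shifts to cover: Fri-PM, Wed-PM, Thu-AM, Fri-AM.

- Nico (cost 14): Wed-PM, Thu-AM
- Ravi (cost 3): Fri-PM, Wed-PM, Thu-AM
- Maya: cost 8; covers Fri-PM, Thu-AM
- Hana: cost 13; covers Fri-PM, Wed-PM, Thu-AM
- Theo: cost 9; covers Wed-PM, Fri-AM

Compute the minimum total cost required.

This is an integer covering problem.
Choose Ravi and Theo: together they cover Fri-PM, Wed-PM, Thu-AM, Fri-AM — every shift.
Total cost: 3 + 9 = 12.
No cover costs less than 12.

12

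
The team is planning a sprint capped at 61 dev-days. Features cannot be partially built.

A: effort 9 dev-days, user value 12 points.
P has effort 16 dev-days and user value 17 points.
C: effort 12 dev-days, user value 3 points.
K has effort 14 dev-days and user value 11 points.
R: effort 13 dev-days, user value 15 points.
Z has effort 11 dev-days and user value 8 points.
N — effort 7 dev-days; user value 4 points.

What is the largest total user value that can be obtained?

This is a 0-1 knapsack instance.
Allowing fractional choices, the relaxed optimum would be about 61.5, but features are indivisible.
A + P + K + R + N: effort 9 + 16 + 14 + 13 + 7 = 59 ≤ 61, user value 12 + 17 + 11 + 15 + 4 = 59.
A + P + R + Z + N: effort 9 + 16 + 13 + 11 + 7 = 56 ≤ 61, user value 12 + 17 + 15 + 8 + 4 = 56.
Best is A, P, K, R, and N with total user value 59.

59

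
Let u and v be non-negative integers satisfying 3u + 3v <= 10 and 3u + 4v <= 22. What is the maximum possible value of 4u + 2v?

12

Relaxing integrality, the LP optimum is 13.33 at (u,v) = (3.33, 0), which is not an integer point.
(u,v)=(3,0): 3·3+3·0=9≤10, 3·3+4·0=9≤22, objective 12.
(u,v)=(2,1): 3·2+3·1=9≤10, 3·2+4·1=10≤22, objective 10.
(u,v)=(2,0): 3·2+3·0=6≤10, 3·2+4·0=6≤22, objective 8.
No feasible integer point exceeds 12.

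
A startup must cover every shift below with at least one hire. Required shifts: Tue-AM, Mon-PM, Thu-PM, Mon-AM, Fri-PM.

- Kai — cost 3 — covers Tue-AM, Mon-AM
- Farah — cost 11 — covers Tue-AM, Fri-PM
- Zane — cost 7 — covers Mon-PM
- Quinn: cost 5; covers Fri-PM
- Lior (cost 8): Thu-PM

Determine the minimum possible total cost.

23

Choose Kai, Zane, Quinn, and Lior: together they cover Tue-AM, Mon-PM, Thu-PM, Mon-AM, Fri-PM — every shift.
Total cost: 3 + 7 + 5 + 8 = 23.
No cover costs less than 23.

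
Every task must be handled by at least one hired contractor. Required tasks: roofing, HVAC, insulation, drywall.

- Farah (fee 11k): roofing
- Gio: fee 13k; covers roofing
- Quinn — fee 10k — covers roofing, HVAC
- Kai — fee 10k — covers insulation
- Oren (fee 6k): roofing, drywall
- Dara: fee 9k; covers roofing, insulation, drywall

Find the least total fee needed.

This is an integer covering problem.
Choose Quinn and Dara: together they cover roofing, HVAC, insulation, drywall — every task.
Total fee: 10 + 9 = 19.

19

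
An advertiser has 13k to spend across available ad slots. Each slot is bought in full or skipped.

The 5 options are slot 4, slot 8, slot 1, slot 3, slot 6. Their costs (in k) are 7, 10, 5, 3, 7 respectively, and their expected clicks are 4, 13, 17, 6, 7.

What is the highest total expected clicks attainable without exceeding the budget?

slot 1 + slot 3: cost 5 + 3 = 8 ≤ 13, expected clicks 17 + 6 = 23.
slot 1 + slot 6: cost 5 + 7 = 12 ≤ 13, expected clicks 17 + 7 = 24.
Best is slot 1 and slot 6 with total expected clicks 24.

24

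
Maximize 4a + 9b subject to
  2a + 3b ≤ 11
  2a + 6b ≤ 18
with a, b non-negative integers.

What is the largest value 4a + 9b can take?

27

The continuous relaxation peaks at (2, 2.33) with value 29.00; rounding to a feasible lattice point costs some objective.
(a,b)=(0,3): 2·0+3·3=9≤11, 2·0+6·3=18≤18, objective 27.
(a,b)=(2,2): 2·2+3·2=10≤11, 2·2+6·2=16≤18, objective 26.
(a,b)=(1,2): 2·1+3·2=8≤11, 2·1+6·2=14≤18, objective 22.
Maximum is 27 at (a,b)=(0,3).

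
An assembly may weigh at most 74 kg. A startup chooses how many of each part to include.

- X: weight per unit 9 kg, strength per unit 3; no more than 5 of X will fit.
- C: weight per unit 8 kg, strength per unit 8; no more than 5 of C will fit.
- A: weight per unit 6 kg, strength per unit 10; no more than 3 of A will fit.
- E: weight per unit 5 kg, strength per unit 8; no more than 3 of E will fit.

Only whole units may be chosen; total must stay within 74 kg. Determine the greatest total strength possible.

94

Take 5×C, 3×A, and 3×E: weight 73 ≤ 74, strength 5·8 + 3·10 + 3·8 = 94.
A has the best ratio (10/6) and is taken to its limit of 3; remaining capacity is filled optimally with the others.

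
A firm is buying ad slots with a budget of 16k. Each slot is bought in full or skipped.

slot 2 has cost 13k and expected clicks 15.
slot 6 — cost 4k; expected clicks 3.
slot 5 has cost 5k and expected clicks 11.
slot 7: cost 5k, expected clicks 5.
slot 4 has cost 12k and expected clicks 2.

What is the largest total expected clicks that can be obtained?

19

Take slot 6, slot 5, and slot 7: cost 4 + 5 + 5 = 14 ≤ 16, expected clicks 3 + 11 + 5 = 19.
No other feasible combination does better.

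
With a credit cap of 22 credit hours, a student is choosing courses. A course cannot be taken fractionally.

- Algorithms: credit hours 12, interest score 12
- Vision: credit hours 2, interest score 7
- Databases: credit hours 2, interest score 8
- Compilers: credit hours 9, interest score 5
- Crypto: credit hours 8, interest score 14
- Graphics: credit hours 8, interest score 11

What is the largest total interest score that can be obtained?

40

Take Vision, Databases, Crypto, and Graphics: credit hours 2 + 2 + 8 + 8 = 20 ≤ 22, interest score 7 + 8 + 14 + 11 = 40.
No other feasible combination does better.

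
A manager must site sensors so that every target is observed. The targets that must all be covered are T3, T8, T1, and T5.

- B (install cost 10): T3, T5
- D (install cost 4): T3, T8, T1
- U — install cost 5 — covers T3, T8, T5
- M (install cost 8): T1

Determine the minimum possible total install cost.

This is a weighted set-cover instance.
Choose D and U: together they cover T3, T8, T1, T5 — every target.
Total install cost: 4 + 5 = 9.
No cover costs less than 9.

9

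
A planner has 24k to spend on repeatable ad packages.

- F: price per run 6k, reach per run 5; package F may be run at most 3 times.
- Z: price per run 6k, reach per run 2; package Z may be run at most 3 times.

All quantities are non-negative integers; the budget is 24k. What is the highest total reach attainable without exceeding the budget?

17

F has the best ratio (5/6); taking only F gives at most 3×5 = 15 (stopped by the supply cap of 3).
Mixing does better — 3×F and 1×Z: price 24 ≤ 24, reach 3·5 + 1·2 = 17.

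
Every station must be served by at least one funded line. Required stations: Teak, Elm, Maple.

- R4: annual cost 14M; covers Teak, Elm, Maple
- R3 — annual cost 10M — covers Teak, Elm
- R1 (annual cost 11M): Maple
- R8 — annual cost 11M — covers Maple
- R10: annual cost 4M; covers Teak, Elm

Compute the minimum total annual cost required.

14

The greedy cost-per-new-station heuristic would pick R10 and R1 for 15, but a cheaper cover exists.
R4 alone covers Teak, Elm, Maple — every station.
Total annual cost: 14.
No cover costs less than 14.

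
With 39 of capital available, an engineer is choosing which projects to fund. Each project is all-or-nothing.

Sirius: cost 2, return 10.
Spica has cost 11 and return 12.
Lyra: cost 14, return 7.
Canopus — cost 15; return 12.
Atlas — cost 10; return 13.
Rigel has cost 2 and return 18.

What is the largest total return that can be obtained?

60

Take Sirius, Spica, Lyra, Atlas, and Rigel: cost 2 + 11 + 14 + 10 + 2 = 39 ≤ 39, return 10 + 12 + 7 + 13 + 18 = 60.
No other feasible combination does better.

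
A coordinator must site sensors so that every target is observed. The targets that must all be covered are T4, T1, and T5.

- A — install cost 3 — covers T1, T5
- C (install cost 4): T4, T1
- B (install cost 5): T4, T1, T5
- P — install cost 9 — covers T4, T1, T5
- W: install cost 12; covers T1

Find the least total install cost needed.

The greedy cost-per-new-target heuristic would pick A and C for 7, but a cheaper cover exists.
B alone covers T4, T1, T5 — every target.
Total install cost: 5.
No cover costs less than 5.

5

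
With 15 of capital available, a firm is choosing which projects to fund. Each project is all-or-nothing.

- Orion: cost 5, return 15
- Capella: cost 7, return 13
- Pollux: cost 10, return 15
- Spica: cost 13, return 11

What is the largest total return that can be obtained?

30

Allowing fractional choices, the relaxed optimum would be about 32.5, but projects are indivisible.
Orion + Pollux: cost 5 + 10 = 15 ≤ 15, return 15 + 15 = 30.
Orion + Capella: cost 5 + 7 = 12 ≤ 15, return 15 + 13 = 28.
Orion: cost 5 ≤ 15, return 15.
Best is Orion and Pollux with total return 30.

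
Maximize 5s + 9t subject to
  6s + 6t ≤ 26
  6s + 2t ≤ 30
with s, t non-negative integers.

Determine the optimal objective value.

36

The continuous relaxation peaks at (0, 4.33) with value 39.00; rounding to a feasible lattice point costs some objective.
(s,t)=(0,4): 6·0+6·4=24≤26, 6·0+2·4=8≤30, objective 36.
(s,t)=(1,3): 6·1+6·3=24≤26, 6·1+2·3=12≤30, objective 32.
The best lattice point is (0,4), giving 36.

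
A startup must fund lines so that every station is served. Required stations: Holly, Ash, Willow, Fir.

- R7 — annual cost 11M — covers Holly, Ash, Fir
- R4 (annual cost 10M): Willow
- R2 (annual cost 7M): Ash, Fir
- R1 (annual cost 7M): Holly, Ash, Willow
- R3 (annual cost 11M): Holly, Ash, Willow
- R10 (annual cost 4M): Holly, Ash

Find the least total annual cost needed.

The greedy cost-per-new-station heuristic would pick R10, R2, and R1 for 18, but a cheaper cover exists.
Choose R2 and R1: together they cover Holly, Ash, Willow, Fir — every station.
Total annual cost: 7 + 7 = 14.
No cover costs less than 14.

14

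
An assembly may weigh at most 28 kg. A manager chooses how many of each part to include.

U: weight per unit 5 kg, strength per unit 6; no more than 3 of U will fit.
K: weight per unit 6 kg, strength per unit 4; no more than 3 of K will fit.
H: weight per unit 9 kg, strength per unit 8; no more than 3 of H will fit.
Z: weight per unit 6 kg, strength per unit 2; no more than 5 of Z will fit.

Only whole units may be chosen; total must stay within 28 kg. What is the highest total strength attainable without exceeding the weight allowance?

U has the best ratio (6/5); taking only U gives at most 3×6 = 18 (stopped by the supply cap of 3).
Mixing does better — 2×U and 2×H: weight 28 ≤ 28, strength 2·6 + 2·8 = 28.

28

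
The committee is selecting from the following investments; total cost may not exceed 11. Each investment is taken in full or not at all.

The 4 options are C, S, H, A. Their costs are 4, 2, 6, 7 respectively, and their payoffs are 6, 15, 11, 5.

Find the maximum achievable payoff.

26

Allowing fractional choices, the relaxed optimum would be about 30.5, but investments are indivisible.
C + S: cost 4 + 2 = 6 ≤ 11, payoff 6 + 15 = 21.
S + A: cost 2 + 7 = 9 ≤ 11, payoff 15 + 5 = 20.
S + H: cost 2 + 6 = 8 ≤ 11, payoff 15 + 11 = 26.
Best is S and H with total payoff 26.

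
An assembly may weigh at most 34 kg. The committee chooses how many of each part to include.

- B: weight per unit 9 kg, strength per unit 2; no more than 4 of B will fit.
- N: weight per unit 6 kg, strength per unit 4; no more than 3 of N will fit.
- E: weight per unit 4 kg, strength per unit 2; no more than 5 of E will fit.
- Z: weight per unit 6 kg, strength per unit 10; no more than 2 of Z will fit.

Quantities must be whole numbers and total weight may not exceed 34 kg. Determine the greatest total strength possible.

34

Z has the best ratio (10/6); taking only Z gives at most 2×10 = 20 (stopped by the supply cap of 2).
Mixing does better — 3×N, 1×E, and 2×Z: weight 34 ≤ 34, strength 3·4 + 1·2 + 2·10 = 34.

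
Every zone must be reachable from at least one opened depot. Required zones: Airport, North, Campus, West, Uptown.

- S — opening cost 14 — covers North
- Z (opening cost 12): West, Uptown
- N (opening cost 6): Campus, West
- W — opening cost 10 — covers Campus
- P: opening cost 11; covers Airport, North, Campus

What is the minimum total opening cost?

23

The greedy cost-per-new-zone heuristic would pick N, P, and Z for 29, but a cheaper cover exists.
Choose Z and P: together they cover Airport, North, Campus, West, Uptown — every zone.
Total opening cost: 12 + 11 = 23.
No cover costs less than 23.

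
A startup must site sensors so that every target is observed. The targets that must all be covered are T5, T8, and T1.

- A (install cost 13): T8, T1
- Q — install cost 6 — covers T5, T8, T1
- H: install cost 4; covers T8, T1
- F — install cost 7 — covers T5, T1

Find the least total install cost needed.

6

Q alone covers T5, T8, T1 — every target.
Total install cost: 6.
No cover costs less than 6.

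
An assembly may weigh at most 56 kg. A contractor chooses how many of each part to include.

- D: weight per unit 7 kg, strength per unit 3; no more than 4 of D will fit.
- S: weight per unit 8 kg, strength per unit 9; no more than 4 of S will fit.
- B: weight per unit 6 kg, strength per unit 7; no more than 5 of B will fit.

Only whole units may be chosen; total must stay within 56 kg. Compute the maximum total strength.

This is a bounded integer knapsack.
3×S and 5×B: weight 54 ≤ 56, strength 3·9 + 5·7 = 62.
4×S and 4×B: weight 56 ≤ 56, strength 4·9 + 4·7 = 64.
Best is 64.

64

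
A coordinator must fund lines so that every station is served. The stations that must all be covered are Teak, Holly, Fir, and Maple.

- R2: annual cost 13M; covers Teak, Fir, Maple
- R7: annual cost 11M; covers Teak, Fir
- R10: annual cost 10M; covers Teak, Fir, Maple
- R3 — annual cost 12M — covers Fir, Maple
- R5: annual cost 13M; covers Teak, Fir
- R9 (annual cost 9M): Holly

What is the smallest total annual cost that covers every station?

This is a weighted set-cover instance.
Choose R10 and R9: together they cover Teak, Holly, Fir, Maple — every station.
Total annual cost: 10 + 9 = 19.

19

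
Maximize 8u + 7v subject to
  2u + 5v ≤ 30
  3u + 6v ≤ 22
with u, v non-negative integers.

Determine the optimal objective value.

The continuous relaxation peaks at (7.33, 0) with value 58.67; rounding to a feasible lattice point costs some objective.
(u,v)=(7,0): 2·7+5·0=14≤30, 3·7+6·0=21≤22, objective 56.
(u,v)=(6,0): 2·6+5·0=12≤30, 3·6+6·0=18≤22, objective 48.
No feasible integer point exceeds 56.

56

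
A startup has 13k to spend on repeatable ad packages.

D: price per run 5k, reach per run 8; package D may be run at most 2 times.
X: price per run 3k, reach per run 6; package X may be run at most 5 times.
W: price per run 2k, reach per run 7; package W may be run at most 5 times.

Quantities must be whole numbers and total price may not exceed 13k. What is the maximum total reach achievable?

This is a bounded integer knapsack.
Take 1×X and 5×W: price 13 ≤ 13, reach 1·6 + 5·7 = 41.
W has the best ratio (7/2) and is taken to its limit of 5; remaining capacity is filled optimally with the others.

41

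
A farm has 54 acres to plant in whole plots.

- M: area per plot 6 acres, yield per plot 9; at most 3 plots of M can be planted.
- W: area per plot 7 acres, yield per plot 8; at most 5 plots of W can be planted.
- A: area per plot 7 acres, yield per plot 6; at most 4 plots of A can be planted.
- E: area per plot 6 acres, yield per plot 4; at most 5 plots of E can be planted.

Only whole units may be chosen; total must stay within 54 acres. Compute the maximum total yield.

67

M has the best ratio (9/6); taking only M gives at most 3×9 = 27 (stopped by the supply cap of 3).
Mixing does better — 3×M and 5×W: area 53 ≤ 54, yield 3·9 + 5·8 = 67.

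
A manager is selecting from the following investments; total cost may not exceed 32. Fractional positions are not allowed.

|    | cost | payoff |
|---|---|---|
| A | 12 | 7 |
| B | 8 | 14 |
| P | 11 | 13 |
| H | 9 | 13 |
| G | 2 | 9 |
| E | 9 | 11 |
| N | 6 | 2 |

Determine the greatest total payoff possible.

49

Allowing fractional choices, the relaxed optimum would be about 51.7, but investments are indivisible.
B + P + G + E: cost 8 + 11 + 2 + 9 = 30 ≤ 32, payoff 14 + 13 + 9 + 11 = 47.
B + P + H + G: cost 8 + 11 + 9 + 2 = 30 ≤ 32, payoff 14 + 13 + 13 + 9 = 49.
B + H + G + E: cost 8 + 9 + 2 + 9 = 28 ≤ 32, payoff 14 + 13 + 9 + 11 = 47.
Best is B, P, H, and G with total payoff 49.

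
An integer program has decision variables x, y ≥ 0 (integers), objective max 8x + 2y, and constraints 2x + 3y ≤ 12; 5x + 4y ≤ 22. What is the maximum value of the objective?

32

(x,y)=(4,0): 2·4+3·0=8≤12, 5·4+4·0=20≤22, objective 32.
(x,y)=(3,1): 2·3+3·1=9≤12, 5·3+4·1=19≤22, objective 26.
(x,y)=(3,0): 2·3+3·0=6≤12, 5·3+4·0=15≤22, objective 24.
No feasible integer point exceeds 32.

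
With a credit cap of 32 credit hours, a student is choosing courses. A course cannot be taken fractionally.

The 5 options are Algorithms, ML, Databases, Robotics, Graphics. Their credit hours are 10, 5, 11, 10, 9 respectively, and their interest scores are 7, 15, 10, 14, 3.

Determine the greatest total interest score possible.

39

This is a 0-1 knapsack instance.
Take ML, Databases, and Robotics: credit hours 5 + 11 + 10 = 26 ≤ 32, interest score 15 + 10 + 14 = 39.
No other feasible combination does better.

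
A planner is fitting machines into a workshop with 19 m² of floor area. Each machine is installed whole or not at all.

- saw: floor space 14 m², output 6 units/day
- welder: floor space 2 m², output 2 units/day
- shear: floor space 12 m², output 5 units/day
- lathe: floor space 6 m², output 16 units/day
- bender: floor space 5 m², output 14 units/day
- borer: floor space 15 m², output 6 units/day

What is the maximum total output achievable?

Take welder, lathe, and bender: floor space 2 + 6 + 5 = 13 ≤ 19, output 2 + 16 + 14 = 32.
No other feasible combination does better.

32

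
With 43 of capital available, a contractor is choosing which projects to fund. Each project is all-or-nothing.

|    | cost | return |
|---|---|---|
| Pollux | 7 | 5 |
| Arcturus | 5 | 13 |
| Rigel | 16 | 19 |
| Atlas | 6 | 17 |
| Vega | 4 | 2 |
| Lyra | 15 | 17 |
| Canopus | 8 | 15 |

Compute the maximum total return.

69

Pollux + Arcturus + Atlas + Lyra + Canopus: cost 7 + 5 + 6 + 15 + 8 = 41 ≤ 43, return 5 + 13 + 17 + 17 + 15 = 67.
Arcturus + Rigel + Atlas + Vega + Canopus: cost 5 + 16 + 6 + 4 + 8 = 39 ≤ 43, return 13 + 19 + 17 + 2 + 15 = 66.
Pollux + Arcturus + Rigel + Atlas + Canopus: cost 7 + 5 + 16 + 6 + 8 = 42 ≤ 43, return 5 + 13 + 19 + 17 + 15 = 69.
Best is Pollux, Arcturus, Rigel, Atlas, and Canopus with total return 69.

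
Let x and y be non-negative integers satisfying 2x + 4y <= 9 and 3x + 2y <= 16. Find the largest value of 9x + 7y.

Relaxing integrality, the LP optimum is 40.50 at (x,y) = (4.5, 0), which is not an integer point.
(x,y)=(4,0) is feasible, giving 36.
(x,y)=(3,0) is feasible, giving 27.
Maximum is 36 at (x,y)=(4,0).

36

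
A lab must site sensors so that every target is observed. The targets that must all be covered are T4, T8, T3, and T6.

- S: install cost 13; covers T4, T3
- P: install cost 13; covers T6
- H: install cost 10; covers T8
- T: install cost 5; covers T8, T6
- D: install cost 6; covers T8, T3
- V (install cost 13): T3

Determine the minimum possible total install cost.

18

The greedy cost-per-new-target heuristic would pick T, D, and S for 24, but a cheaper cover exists.
Choose S and T: together they cover T4, T8, T3, T6 — every target.
Total install cost: 13 + 5 = 18.
No cover costs less than 18.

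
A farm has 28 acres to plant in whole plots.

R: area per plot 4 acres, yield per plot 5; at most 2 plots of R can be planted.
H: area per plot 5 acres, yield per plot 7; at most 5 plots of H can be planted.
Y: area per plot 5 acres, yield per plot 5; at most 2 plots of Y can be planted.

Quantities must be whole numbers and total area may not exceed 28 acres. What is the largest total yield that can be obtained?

H has the best ratio (7/5); taking only H gives at most 5×7 = 35 (stopped by the area limit).
Mixing does better — 2×R and 4×H: area 28 ≤ 28, yield 2·5 + 4·7 = 38.

38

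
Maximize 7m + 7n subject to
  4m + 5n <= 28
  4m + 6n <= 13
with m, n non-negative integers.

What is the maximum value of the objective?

(m,n)=(3,0) is feasible, giving 21.
(m,n)=(2,0) is feasible, giving 14.
No feasible integer point exceeds 21.

21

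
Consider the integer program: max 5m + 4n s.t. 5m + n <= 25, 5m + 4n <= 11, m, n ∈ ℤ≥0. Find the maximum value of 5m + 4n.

(m,n)=(2,0): 5·2+1·0=10≤25, 5·2+4·0=10≤11, objective 10.
(m,n)=(1,1): 5·1+1·1=6≤25, 5·1+4·1=9≤11, objective 9.
(m,n)=(1,0): 5·1+1·0=5≤25, 5·1+4·0=5≤11, objective 5.
The best lattice point is (2,0), giving 10.

10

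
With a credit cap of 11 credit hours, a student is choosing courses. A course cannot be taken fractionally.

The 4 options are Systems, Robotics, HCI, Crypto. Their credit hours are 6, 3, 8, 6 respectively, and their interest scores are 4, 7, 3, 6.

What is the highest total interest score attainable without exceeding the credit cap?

Allowing fractional choices, the relaxed optimum would be about 14.3, but courses are indivisible.
Robotics + Crypto: credit hours 3 + 6 = 9 ≤ 11, interest score 7 + 6 = 13.
Systems + Robotics: credit hours 6 + 3 = 9 ≤ 11, interest score 4 + 7 = 11.
Robotics + HCI: credit hours 3 + 8 = 11 ≤ 11, interest score 7 + 3 = 10.
Best is Robotics and Crypto with total interest score 13.

13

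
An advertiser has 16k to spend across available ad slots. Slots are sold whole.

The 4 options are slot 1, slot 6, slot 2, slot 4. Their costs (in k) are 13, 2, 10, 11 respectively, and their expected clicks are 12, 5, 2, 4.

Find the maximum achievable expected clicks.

17

This is an integer program with binary decision variables.
Take slot 1 and slot 6: cost 13 + 2 = 15 ≤ 16, expected clicks 12 + 5 = 17.
No other feasible combination does better.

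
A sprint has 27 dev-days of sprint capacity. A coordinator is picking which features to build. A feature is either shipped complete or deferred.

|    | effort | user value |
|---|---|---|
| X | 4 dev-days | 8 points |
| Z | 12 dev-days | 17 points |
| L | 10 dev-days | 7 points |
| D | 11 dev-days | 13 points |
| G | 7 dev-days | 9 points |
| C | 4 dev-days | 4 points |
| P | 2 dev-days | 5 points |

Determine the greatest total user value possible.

Treat it as a binary knapsack problem.
Take X, Z, G, and P: effort 4 + 12 + 7 + 2 = 25 ≤ 27, user value 8 + 17 + 9 + 5 = 39.
No other feasible combination does better.

39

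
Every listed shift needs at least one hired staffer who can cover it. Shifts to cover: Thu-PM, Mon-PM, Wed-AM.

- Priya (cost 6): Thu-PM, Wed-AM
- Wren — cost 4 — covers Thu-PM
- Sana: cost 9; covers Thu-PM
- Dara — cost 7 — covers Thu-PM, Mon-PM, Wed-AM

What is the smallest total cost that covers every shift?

7

Dara alone covers Thu-PM, Mon-PM, Wed-AM — every shift.
Total cost: 7.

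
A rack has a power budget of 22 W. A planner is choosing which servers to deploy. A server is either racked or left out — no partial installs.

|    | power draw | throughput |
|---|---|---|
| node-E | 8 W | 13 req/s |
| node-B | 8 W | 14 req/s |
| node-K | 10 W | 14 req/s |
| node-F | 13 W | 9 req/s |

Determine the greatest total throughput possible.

This is a 0-1 knapsack instance.
node-E + node-B: power draw 8 + 8 = 16 ≤ 22, throughput 13 + 14 = 27.
node-E + node-K: power draw 8 + 10 = 18 ≤ 22, throughput 13 + 14 = 27.
node-B + node-K: power draw 8 + 10 = 18 ≤ 22, throughput 14 + 14 = 28.
Best is node-B and node-K with total throughput 28.

28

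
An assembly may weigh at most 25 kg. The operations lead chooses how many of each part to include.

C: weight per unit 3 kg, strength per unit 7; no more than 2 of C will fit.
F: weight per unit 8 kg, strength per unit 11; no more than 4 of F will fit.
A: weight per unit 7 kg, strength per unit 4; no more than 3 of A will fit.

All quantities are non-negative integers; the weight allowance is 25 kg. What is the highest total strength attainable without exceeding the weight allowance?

36

C has the best ratio (7/3); taking only C gives at most 2×7 = 14 (stopped by the supply cap of 2).
Mixing does better — 2×C and 2×F: weight 22 ≤ 25, strength 2·7 + 2·11 = 36.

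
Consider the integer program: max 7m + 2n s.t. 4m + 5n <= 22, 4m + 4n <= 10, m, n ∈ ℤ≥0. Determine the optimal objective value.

14

Relaxing integrality, the LP optimum is 17.50 at (m,n) = (2.5, 0), which is not an integer point.
(m,n)=(2,0): 4·2+5·0=8≤22, 4·2+4·0=8≤10, objective 14.
(m,n)=(1,1): 4·1+5·1=9≤22, 4·1+4·1=8≤10, objective 9.
(m,n)=(1,0): 4·1+5·0=4≤22, 4·1+4·0=4≤10, objective 7.
The best lattice point is (2,0), giving 14.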